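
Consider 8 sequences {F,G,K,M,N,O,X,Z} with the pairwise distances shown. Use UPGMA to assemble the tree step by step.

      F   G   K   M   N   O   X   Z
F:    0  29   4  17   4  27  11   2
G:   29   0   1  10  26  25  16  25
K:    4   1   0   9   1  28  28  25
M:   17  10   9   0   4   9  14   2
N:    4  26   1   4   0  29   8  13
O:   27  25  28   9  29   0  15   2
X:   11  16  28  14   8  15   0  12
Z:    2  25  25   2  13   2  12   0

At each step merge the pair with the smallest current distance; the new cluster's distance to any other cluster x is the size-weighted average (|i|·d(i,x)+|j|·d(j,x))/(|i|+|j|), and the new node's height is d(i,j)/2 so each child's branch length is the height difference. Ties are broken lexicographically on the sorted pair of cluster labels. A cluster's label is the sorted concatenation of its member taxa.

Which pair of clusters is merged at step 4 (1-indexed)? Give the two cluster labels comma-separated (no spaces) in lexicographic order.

step 1: merge (G,K) at d=1; branch lengths G→1/2, K→1/2; new cluster GK
  updated: d(F,GK)=33/2, d(GK,M)=19/2, d(GK,N)=27/2, d(GK,O)=53/2, d(GK,X)=22, d(GK,Z)=25
step 2: merge (F,Z) at d=2; branch lengths F→1, Z→1; new cluster FZ
  updated: d(FZ,GK)=83/4, d(FZ,M)=19/2, d(FZ,N)=17/2, d(FZ,O)=29/2, d(FZ,X)=23/2
step 3: merge (M,N) at d=4; branch lengths M→2, N→2; new cluster MN
  updated: d(FZ,MN)=9, d(GK,MN)=23/2, d(MN,O)=19, d(MN,X)=11
step 4: merge (FZ,MN) at d=9; branch lengths FZ→7/2, MN→5/2; new cluster FMNZ
  updated: d(FMNZ,GK)=129/8, d(FMNZ,O)=67/4, d(FMNZ,X)=45/4
step 5: merge (FMNZ,X) at d=45/4; branch lengths FMNZ→9/8, X→45/8; new cluster FMNXZ
  updated: d(FMNXZ,GK)=173/10, d(FMNXZ,O)=82/5
step 6: merge (FMNXZ,O) at d=82/5; branch lengths FMNXZ→103/40, O→41/5; new cluster FMNOXZ
  updated: d(FMNOXZ,GK)=113/6
step 7: merge (FMNOXZ,GK) at d=113/6; branch lengths FMNOXZ→73/60, GK→107/12; new cluster FGKMNOXZ
final tree: (((((F:1,Z:1):7/2,(M:2,N:2):5/2):9/8,X:45/8):103/40,O:41/5):73/60,(G:1/2,K:1/2):107/12)
total length: 4879/120

FZ,MN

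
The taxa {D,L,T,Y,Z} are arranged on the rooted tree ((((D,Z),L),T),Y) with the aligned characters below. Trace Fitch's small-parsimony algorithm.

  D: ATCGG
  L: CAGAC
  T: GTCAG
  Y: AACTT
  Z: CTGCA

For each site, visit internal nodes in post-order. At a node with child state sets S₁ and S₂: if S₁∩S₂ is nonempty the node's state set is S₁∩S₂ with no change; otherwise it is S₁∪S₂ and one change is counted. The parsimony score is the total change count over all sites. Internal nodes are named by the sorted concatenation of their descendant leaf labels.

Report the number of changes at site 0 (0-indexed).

3

DZ@0: {A} ∪ {C} = {A,C} (union, +1)
DLZ@0: {A,C} ∩ {C} = {C} (intersection, +0)
DLTZ@0: {C} ∪ {G} = {C,G} (union, +1)
DLTYZ@0: {C,G} ∪ {A} = {A,C,G} (union, +1)
DZ@1: {T} ∩ {T} = {T} (intersection, +0)
DLZ@1: {T} ∪ {A} = {A,T} (union, +1)
DLTZ@1: {A,T} ∩ {T} = {T} (intersection, +0)
DLTYZ@1: {T} ∪ {A} = {A,T} (union, +1)
DZ@2: {C} ∪ {G} = {C,G} (union, +1)
DLZ@2: {C,G} ∩ {G} = {G} (intersection, +0)
DLTZ@2: {G} ∪ {C} = {C,G} (union, +1)
DLTYZ@2: {C,G} ∩ {C} = {C} (intersection, +0)
DZ@3: {G} ∪ {C} = {C,G} (union, +1)
DLZ@3: {C,G} ∪ {A} = {A,C,G} (union, +1)
DLTZ@3: {A,C,G} ∩ {A} = {A} (intersection, +0)
DLTYZ@3: {A} ∪ {T} = {A,T} (union, +1)
DZ@4: {G} ∪ {A} = {A,G} (union, +1)
DLZ@4: {A,G} ∪ {C} = {A,C,G} (union, +1)
DLTZ@4: {A,C,G} ∩ {G} = {G} (intersection, +0)
DLTYZ@4: {G} ∪ {T} = {G,T} (union, +1)
per-site changes: [3, 2, 2, 3, 3]; total = 13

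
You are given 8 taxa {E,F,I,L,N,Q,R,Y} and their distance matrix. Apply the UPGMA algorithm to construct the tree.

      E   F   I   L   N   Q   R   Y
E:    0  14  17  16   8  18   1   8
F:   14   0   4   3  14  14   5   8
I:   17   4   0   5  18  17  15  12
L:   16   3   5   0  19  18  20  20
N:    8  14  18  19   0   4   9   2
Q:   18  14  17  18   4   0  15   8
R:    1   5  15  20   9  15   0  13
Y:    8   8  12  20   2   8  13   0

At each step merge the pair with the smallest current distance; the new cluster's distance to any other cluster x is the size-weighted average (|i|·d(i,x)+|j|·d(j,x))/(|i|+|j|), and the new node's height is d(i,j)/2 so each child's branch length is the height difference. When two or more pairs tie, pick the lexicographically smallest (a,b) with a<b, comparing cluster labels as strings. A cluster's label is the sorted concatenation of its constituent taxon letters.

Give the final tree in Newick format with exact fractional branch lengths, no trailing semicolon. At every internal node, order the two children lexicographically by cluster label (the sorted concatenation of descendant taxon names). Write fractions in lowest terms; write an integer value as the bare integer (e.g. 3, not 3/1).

step 1: merge (E,R) at d=1; branch lengths E→1/2, R→1/2; new cluster ER
  updated: d(ER,F)=19/2, d(ER,I)=16, d(ER,L)=18, d(ER,N)=17/2, d(ER,Q)=33/2, d(ER,Y)=21/2
step 2: merge (N,Y) at d=2; branch lengths N→1, Y→1; new cluster NY
  updated: d(ER,NY)=19/2, d(F,NY)=11, d(I,NY)=15, d(L,NY)=39/2, d(NY,Q)=6
step 3: merge (F,L) at d=3; branch lengths F→3/2, L→3/2; new cluster FL
  updated: d(ER,FL)=55/4, d(FL,I)=9/2, d(FL,NY)=61/4, d(FL,Q)=16
step 4: merge (FL,I) at d=9/2; branch lengths FL→3/4, I→9/4; new cluster FIL
  updated: d(ER,FIL)=29/2, d(FIL,NY)=91/6, d(FIL,Q)=49/3
step 5: merge (NY,Q) at d=6; branch lengths NY→2, Q→3; new cluster NQY
  updated: d(ER,NQY)=71/6, d(FIL,NQY)=140/9
step 6: merge (ER,NQY) at d=71/6; branch lengths ER→65/12, NQY→35/12; new cluster ENQRY
  updated: d(ENQRY,FIL)=227/15
step 7: merge (ENQRY,FIL) at d=227/15; branch lengths ENQRY→33/20, FIL→319/60; new cluster EFILNQRY
final tree: (((E:1/2,R:1/2):65/12,((N:1,Y:1):2,Q:3):35/12):33/20,((F:3/2,L:3/2):3/4,I:9/4):319/60)
total length: 293/10

(((E:1/2,R:1/2):65/12,((N:1,Y:1):2,Q:3):35/12):33/20,((F:3/2,L:3/2):3/4,I:9/4):319/60)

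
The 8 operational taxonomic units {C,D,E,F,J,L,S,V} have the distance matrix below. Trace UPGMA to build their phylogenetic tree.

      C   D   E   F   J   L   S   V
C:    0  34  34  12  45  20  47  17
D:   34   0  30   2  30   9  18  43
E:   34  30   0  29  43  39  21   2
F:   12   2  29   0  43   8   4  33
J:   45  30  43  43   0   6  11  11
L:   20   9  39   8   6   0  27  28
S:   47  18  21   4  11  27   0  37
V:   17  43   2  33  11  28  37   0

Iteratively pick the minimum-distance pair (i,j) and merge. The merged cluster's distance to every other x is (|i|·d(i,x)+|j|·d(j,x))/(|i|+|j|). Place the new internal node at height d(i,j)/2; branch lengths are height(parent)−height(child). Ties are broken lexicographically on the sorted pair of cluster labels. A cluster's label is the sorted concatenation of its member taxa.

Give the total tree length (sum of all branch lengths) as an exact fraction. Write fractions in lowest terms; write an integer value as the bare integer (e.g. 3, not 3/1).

iteration 1: select D,F (d=2); attach at lengths (1, 1); label the merged cluster DF
  updated: d(C,DF)=23, d(DF,E)=59/2, d(DF,J)=73/2, d(DF,L)=17/2, d(DF,S)=11, d(DF,V)=38
iteration 2: select E,V (d=2); attach at lengths (1, 1); label the merged cluster EV
  updated: d(C,EV)=51/2, d(DF,EV)=135/4, d(EV,J)=27, d(EV,L)=67/2, d(EV,S)=29
iteration 3: select J,L (d=6); attach at lengths (3, 3); label the merged cluster JL
  updated: d(C,JL)=65/2, d(DF,JL)=45/2, d(EV,JL)=121/4, d(JL,S)=19
iteration 4: select DF,S (d=11); attach at lengths (9/2, 11/2); label the merged cluster DFS
  updated: d(C,DFS)=31, d(DFS,EV)=193/6, d(DFS,JL)=64/3
iteration 5: select DFS,JL (d=64/3); attach at lengths (31/6, 23/3); label the merged cluster DFJLS
  updated: d(C,DFJLS)=158/5, d(DFJLS,EV)=157/5
iteration 6: select C,EV (d=51/2); attach at lengths (51/4, 47/4); label the merged cluster CEV
  updated: d(CEV,DFJLS)=472/15
iteration 7: select CEV,DFJLS (d=472/15); attach at lengths (179/60, 76/15); label the merged cluster CDEFJLSV
final tree: ((C:51/4,(E:1,V:1):47/4):179/60,(((D:1,F:1):9/2,S:11/2):31/6,(J:3,L:3):23/3):76/15)
total length: 3923/60

3923/60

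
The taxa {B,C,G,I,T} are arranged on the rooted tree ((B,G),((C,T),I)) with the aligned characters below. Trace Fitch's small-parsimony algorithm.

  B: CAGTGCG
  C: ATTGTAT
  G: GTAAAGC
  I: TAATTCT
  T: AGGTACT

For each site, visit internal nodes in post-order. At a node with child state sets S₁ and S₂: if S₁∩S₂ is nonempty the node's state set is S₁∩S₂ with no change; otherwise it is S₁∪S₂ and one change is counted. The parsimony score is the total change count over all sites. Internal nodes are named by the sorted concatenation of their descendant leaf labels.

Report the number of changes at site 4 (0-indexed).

3

[col 0] BG: children B:{C}, G:{G} ∪→ {C,G}; cost 1
[col 0] CT: children C:{A}, T:{A} ∩→ {A}; cost 0
[col 0] CIT: children CT:{A}, I:{T} ∪→ {A,T}; cost 1
[col 0] BCGIT: children BG:{C,G}, CIT:{A,T} ∪→ {A,C,G,T}; cost 1
[col 1] BG: children B:{A}, G:{T} ∪→ {A,T}; cost 1
[col 1] CT: children C:{T}, T:{G} ∪→ {G,T}; cost 1
[col 1] CIT: children CT:{G,T}, I:{A} ∪→ {A,G,T}; cost 1
[col 1] BCGIT: children BG:{A,T}, CIT:{A,G,T} ∩→ {A,T}; cost 0
[col 2] BG: children B:{G}, G:{A} ∪→ {A,G}; cost 1
[col 2] CT: children C:{T}, T:{G} ∪→ {G,T}; cost 1
[col 2] CIT: children CT:{G,T}, I:{A} ∪→ {A,G,T}; cost 1
[col 2] BCGIT: children BG:{A,G}, CIT:{A,G,T} ∩→ {A,G}; cost 0
[col 3] BG: children B:{T}, G:{A} ∪→ {A,T}; cost 1
[col 3] CT: children C:{G}, T:{T} ∪→ {G,T}; cost 1
[col 3] CIT: children CT:{G,T}, I:{T} ∩→ {T}; cost 0
[col 3] BCGIT: children BG:{A,T}, CIT:{T} ∩→ {T}; cost 0
[col 4] BG: children B:{G}, G:{A} ∪→ {A,G}; cost 1
[col 4] CT: children C:{T}, T:{A} ∪→ {A,T}; cost 1
[col 4] CIT: children CT:{A,T}, I:{T} ∩→ {T}; cost 0
[col 4] BCGIT: children BG:{A,G}, CIT:{T} ∪→ {A,G,T}; cost 1
[col 5] BG: children B:{C}, G:{G} ∪→ {C,G}; cost 1
[col 5] CT: children C:{A}, T:{C} ∪→ {A,C}; cost 1
[col 5] CIT: children CT:{A,C}, I:{C} ∩→ {C}; cost 0
[col 5] BCGIT: children BG:{C,G}, CIT:{C} ∩→ {C}; cost 0
[col 6] BG: children B:{G}, G:{C} ∪→ {C,G}; cost 1
[col 6] CT: children C:{T}, T:{T} ∩→ {T}; cost 0
[col 6] CIT: children CT:{T}, I:{T} ∩→ {T}; cost 0
[col 6] BCGIT: children BG:{C,G}, CIT:{T} ∪→ {C,G,T}; cost 1
per-site changes: [3, 3, 3, 2, 3, 2, 2]; total = 18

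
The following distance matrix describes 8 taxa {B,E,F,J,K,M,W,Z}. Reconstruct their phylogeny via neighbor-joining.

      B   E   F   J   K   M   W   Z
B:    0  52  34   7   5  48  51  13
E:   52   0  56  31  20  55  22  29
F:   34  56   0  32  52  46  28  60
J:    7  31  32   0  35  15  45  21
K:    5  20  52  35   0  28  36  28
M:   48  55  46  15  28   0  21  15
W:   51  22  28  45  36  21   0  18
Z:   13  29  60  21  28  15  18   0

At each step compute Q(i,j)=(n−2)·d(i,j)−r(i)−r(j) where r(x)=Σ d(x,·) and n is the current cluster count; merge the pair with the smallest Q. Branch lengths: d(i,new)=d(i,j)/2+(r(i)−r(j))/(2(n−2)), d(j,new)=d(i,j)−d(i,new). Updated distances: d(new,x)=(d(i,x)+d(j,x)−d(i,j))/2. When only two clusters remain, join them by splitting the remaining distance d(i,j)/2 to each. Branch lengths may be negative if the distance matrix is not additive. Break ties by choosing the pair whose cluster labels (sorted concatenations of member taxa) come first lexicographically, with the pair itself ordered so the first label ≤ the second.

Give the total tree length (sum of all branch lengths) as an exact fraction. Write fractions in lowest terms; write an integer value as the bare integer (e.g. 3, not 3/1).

1651/16

step 1: merge (B,K) at d=5, Q=-384; branch lengths B→3, K→2; new cluster BK
  updated: d(BK,E)=67/2, d(BK,F)=81/2, d(BK,J)=37/2, d(BK,M)=71/2, d(BK,W)=41, d(BK,Z)=18
step 2: merge (F,W) at d=28, Q=-595/2; branch lengths F→91/4, W→21/4; new cluster FW
  updated: d(BK,FW)=107/4, d(E,FW)=25, d(FW,J)=49/2, d(FW,M)=39/2, d(FW,Z)=25
step 3: merge (E,FW) at d=25, Q=-777/4; branch lengths E→611/32, FW→189/32; new cluster EFW
  updated: d(BK,EFW)=141/8, d(EFW,J)=61/4, d(EFW,M)=99/4, d(EFW,Z)=29/2
step 4: merge (J,M) at d=15, Q=-115; branch lengths J→49/12, M→131/12; new cluster JM
  updated: d(BK,JM)=39/2, d(EFW,JM)=25/2, d(JM,Z)=21/2
step 5: merge (BK,EFW) at d=141/8, Q=-129/2; branch lengths BK→183/16, EFW→99/16; new cluster BEFKW
  updated: d(BEFKW,JM)=115/16, d(BEFKW,Z)=119/16
step 6: merge (BEFKW,JM) at d=115/16, Q=-201/8; branch lengths BEFKW→33/16, JM→41/8; new cluster BEFJKMW
  updated: d(BEFJKMW,Z)=43/8
step 7: merge (BEFJKMW,Z) at d=43/8; branch lengths BEFJKMW→43/16, Z→43/16; new cluster BEFJKMWZ
final tree: ((((B:3,K:2):183/16,(E:611/32,(F:91/4,W:21/4):189/32):99/16):33/16,(J:49/12,M:131/12):41/8):43/16,Z:43/16)
total length: 1651/16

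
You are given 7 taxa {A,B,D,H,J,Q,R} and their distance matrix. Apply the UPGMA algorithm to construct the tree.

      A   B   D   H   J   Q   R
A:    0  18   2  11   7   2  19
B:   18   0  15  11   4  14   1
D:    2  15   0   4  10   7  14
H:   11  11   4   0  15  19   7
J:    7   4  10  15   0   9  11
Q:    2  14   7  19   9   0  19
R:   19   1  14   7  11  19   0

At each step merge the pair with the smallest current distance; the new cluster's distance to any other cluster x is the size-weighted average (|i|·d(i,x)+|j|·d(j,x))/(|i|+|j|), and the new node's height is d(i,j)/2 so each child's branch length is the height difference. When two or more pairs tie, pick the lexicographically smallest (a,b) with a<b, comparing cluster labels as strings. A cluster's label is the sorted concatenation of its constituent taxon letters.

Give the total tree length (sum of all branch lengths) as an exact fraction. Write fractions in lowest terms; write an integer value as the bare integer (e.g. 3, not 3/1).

step 1: merge (B,R) at d=1; branch lengths B→1/2, R→1/2; new cluster BR
  updated: d(A,BR)=37/2, d(BR,D)=29/2, d(BR,H)=9, d(BR,J)=15/2, d(BR,Q)=33/2
step 2: merge (A,D) at d=2; branch lengths A→1, D→1; new cluster AD
  updated: d(AD,BR)=33/2, d(AD,H)=15/2, d(AD,J)=17/2, d(AD,Q)=9/2
step 3: merge (AD,Q) at d=9/2; branch lengths AD→5/4, Q→9/4; new cluster ADQ
  updated: d(ADQ,BR)=33/2, d(ADQ,H)=34/3, d(ADQ,J)=26/3
step 4: merge (BR,J) at d=15/2; branch lengths BR→13/4, J→15/4; new cluster BJR
  updated: d(ADQ,BJR)=125/9, d(BJR,H)=11
step 5: merge (BJR,H) at d=11; branch lengths BJR→7/4, H→11/2; new cluster BHJR
  updated: d(ADQ,BHJR)=53/4
step 6: merge (ADQ,BHJR) at d=53/4; branch lengths ADQ→35/8, BHJR→9/8; new cluster ABDHJQR
final tree: (((A:1,D:1):5/4,Q:9/4):35/8,(((B:1/2,R:1/2):13/4,J:15/4):7/4,H:11/2):9/8)
total length: 105/4

105/4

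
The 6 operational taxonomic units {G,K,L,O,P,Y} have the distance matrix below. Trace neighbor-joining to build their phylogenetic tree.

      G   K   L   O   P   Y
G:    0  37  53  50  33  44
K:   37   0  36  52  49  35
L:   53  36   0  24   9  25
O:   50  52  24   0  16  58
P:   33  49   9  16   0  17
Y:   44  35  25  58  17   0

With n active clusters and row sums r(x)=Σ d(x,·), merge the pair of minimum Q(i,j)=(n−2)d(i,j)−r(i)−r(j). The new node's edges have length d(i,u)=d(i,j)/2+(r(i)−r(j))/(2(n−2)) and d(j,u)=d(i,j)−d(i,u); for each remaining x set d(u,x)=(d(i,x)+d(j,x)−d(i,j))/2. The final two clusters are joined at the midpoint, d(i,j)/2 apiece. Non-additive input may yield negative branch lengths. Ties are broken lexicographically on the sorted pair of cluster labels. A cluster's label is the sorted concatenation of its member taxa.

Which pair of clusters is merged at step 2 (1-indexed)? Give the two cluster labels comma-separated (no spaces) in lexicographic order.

1. join G+K (d=37, Q=-278) ⇒ GK; edges |G|=39/2, |K|=35/2
  updated: d(GK,L)=26, d(GK,O)=65/2, d(GK,P)=45/2, d(GK,Y)=21
2. join GK+Y (d=21, Q=-160) ⇒ GKY; edges |GK|=22/3, |Y|=41/3
  updated: d(GKY,L)=15, d(GKY,O)=139/4, d(GKY,P)=37/4
3. join GKY+L (d=15, Q=-77) ⇒ GKLY; edges |GKY|=41/4, |L|=19/4
  updated: d(GKLY,O)=175/8, d(GKLY,P)=13/8
4. join GKLY+O (d=175/8, Q=-79/2) ⇒ GKLOY; edges |GKLY|=15/4, |O|=145/8
  updated: d(GKLOY,P)=-17/8
5. join GKLOY+P (d=-17/8) ⇒ GKLOPY; edges |GKLOY|=-17/16, |P|=-17/16
final tree: (((((G:39/2,K:35/2):22/3,Y:41/3):41/4,L:19/4):15/4,O:145/8):-17/16,P:-17/16)
total length: 371/4

GK,Y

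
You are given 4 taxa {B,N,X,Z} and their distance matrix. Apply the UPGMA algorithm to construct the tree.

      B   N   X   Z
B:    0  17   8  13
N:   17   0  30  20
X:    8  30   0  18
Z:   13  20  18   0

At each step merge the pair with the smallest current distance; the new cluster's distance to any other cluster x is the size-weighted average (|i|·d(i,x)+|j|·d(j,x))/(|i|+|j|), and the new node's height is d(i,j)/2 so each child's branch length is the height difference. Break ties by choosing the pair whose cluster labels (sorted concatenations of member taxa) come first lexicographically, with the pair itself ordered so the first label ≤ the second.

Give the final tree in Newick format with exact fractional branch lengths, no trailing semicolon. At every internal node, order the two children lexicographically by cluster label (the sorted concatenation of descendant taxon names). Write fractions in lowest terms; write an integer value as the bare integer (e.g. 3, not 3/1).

iteration 1: select B,X (d=8); attach at lengths (4, 4); label the merged cluster BX
  updated: d(BX,N)=47/2, d(BX,Z)=31/2
iteration 2: select BX,Z (d=31/2); attach at lengths (15/4, 31/4); label the merged cluster BXZ
  updated: d(BXZ,N)=67/3
iteration 3: select BXZ,N (d=67/3); attach at lengths (41/12, 67/6); label the merged cluster BNXZ
final tree: (((B:4,X:4):15/4,Z:31/4):41/12,N:67/6)
total length: 409/12

(((B:4,X:4):15/4,Z:31/4):41/12,N:67/6)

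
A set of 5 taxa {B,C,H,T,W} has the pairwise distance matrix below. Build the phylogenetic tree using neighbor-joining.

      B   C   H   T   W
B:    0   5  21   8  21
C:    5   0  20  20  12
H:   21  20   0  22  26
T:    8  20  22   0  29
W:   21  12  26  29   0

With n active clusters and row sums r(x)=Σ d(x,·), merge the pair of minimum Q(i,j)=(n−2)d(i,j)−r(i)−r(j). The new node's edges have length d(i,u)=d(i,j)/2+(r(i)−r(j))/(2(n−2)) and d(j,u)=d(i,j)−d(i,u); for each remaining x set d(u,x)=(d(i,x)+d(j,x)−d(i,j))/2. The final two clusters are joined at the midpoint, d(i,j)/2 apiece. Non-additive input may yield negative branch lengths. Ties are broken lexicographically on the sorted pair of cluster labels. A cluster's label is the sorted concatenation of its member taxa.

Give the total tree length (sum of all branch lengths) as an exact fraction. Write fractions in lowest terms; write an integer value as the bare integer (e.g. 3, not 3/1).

iteration 1: select B,T (d=8, Q=-110); attach at lengths (0, 8); label the merged cluster BT
  updated: d(BT,C)=17/2, d(BT,H)=35/2, d(BT,W)=21
iteration 2: select BT,H (d=35/2, Q=-151/2); attach at lengths (37/8, 103/8); label the merged cluster BHT
  updated: d(BHT,C)=11/2, d(BHT,W)=59/4
iteration 3: select BHT,C (d=11/2, Q=-129/4); attach at lengths (33/8, 11/8); label the merged cluster BCHT
  updated: d(BCHT,W)=85/8
iteration 4: select BCHT,W (d=85/8); attach at lengths (85/16, 85/16); label the merged cluster BCHTW
final tree: ((((B:0,T:8):37/8,H:103/8):33/8,C:11/8):85/16,W:85/16)
total length: 333/8

333/8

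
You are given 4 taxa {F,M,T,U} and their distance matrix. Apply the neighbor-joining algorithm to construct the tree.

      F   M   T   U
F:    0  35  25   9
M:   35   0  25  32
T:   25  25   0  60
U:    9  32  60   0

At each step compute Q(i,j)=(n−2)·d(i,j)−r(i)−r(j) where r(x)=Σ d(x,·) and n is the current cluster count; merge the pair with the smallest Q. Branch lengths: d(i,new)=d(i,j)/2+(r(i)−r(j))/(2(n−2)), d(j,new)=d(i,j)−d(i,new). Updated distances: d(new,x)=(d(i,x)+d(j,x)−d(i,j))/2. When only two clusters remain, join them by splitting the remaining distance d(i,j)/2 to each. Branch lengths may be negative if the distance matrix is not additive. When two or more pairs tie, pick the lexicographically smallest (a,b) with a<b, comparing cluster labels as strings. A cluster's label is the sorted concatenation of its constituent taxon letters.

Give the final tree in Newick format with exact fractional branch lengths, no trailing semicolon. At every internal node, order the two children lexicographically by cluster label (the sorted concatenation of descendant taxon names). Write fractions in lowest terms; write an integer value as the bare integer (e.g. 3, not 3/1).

(((F:-7/2,U:25/2):21,M:8):17/2,T:17/2)

step 1: merge (F,U) at d=9, Q=-152; branch lengths F→-7/2, U→25/2; new cluster FU
  updated: d(FU,M)=29, d(FU,T)=38
step 2: merge (FU,M) at d=29, Q=-92; branch lengths FU→21, M→8; new cluster FMU
  updated: d(FMU,T)=17
step 3: merge (FMU,T) at d=17; branch lengths FMU→17/2, T→17/2; new cluster FMTU
final tree: (((F:-7/2,U:25/2):21,M:8):17/2,T:17/2)
total length: 55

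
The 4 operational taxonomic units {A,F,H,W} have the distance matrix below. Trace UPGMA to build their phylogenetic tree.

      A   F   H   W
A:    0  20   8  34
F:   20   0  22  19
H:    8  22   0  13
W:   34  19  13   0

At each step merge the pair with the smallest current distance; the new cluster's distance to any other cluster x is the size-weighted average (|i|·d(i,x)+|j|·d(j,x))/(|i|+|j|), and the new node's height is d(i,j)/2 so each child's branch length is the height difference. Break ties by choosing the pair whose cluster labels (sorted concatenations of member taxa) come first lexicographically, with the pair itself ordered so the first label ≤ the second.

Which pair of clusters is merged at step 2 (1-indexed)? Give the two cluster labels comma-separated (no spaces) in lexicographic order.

F,W

step 1: merge (A,H) at d=8; branch lengths A→4, H→4; new cluster AH
  updated: d(AH,F)=21, d(AH,W)=47/2
step 2: merge (F,W) at d=19; branch lengths F→19/2, W→19/2; new cluster FW
  updated: d(AH,FW)=89/4
step 3: merge (AH,FW) at d=89/4; branch lengths AH→57/8, FW→13/8; new cluster AFHW
final tree: ((A:4,H:4):57/8,(F:19/2,W:19/2):13/8)
total length: 143/4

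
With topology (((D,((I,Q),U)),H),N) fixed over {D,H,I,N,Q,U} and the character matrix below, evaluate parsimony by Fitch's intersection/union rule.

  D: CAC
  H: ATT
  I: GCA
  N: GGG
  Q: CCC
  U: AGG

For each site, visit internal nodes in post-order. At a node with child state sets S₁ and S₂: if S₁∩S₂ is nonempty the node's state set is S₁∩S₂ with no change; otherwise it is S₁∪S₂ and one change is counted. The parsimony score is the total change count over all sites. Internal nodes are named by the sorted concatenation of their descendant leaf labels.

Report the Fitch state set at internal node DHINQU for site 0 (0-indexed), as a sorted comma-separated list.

A,C,G

site 0, node IQ: I={G} ∪ Q={C} → {C,G} (+1)
site 0, node IQU: IQ={C,G} ∪ U={A} → {A,C,G} (+1)
site 0, node DIQU: D={C} ∩ IQU={A,C,G} → {C} (+0)
site 0, node DHIQU: DIQU={C} ∪ H={A} → {A,C} (+1)
site 0, node DHINQU: DHIQU={A,C} ∪ N={G} → {A,C,G} (+1)
site 1, node IQ: I={C} ∩ Q={C} → {C} (+0)
site 1, node IQU: IQ={C} ∪ U={G} → {C,G} (+1)
site 1, node DIQU: D={A} ∪ IQU={C,G} → {A,C,G} (+1)
site 1, node DHIQU: DIQU={A,C,G} ∪ H={T} → {A,C,G,T} (+1)
site 1, node DHINQU: DHIQU={A,C,G,T} ∩ N={G} → {G} (+0)
site 2, node IQ: I={A} ∪ Q={C} → {A,C} (+1)
site 2, node IQU: IQ={A,C} ∪ U={G} → {A,C,G} (+1)
site 2, node DIQU: D={C} ∩ IQU={A,C,G} → {C} (+0)
site 2, node DHIQU: DIQU={C} ∪ H={T} → {C,T} (+1)
site 2, node DHINQU: DHIQU={C,T} ∪ N={G} → {C,G,T} (+1)
per-site changes: [4, 3, 4]; total = 11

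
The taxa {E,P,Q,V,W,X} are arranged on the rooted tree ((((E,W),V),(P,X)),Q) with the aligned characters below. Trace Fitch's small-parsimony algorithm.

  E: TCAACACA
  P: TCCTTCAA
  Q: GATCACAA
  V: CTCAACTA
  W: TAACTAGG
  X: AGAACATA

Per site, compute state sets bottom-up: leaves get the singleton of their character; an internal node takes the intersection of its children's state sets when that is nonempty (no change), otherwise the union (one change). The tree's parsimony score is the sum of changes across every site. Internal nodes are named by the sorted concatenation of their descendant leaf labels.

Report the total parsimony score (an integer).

[col 0] EW: children E:{T}, W:{T} ∩→ {T}; cost 0
[col 0] EVW: children EW:{T}, V:{C} ∪→ {C,T}; cost 1
[col 0] PX: children P:{T}, X:{A} ∪→ {A,T}; cost 1
[col 0] EPVWX: children EVW:{C,T}, PX:{A,T} ∩→ {T}; cost 0
[col 0] EPQVWX: children EPVWX:{T}, Q:{G} ∪→ {G,T}; cost 1
[col 1] EW: children E:{C}, W:{A} ∪→ {A,C}; cost 1
[col 1] EVW: children EW:{A,C}, V:{T} ∪→ {A,C,T}; cost 1
[col 1] PX: children P:{C}, X:{G} ∪→ {C,G}; cost 1
[col 1] EPVWX: children EVW:{A,C,T}, PX:{C,G} ∩→ {C}; cost 0
[col 1] EPQVWX: children EPVWX:{C}, Q:{A} ∪→ {A,C}; cost 1
[col 2] EW: children E:{A}, W:{A} ∩→ {A}; cost 0
[col 2] EVW: children EW:{A}, V:{C} ∪→ {A,C}; cost 1
[col 2] PX: children P:{C}, X:{A} ∪→ {A,C}; cost 1
[col 2] EPVWX: children EVW:{A,C}, PX:{A,C} ∩→ {A,C}; cost 0
[col 2] EPQVWX: children EPVWX:{A,C}, Q:{T} ∪→ {A,C,T}; cost 1
[col 3] EW: children E:{A}, W:{C} ∪→ {A,C}; cost 1
[col 3] EVW: children EW:{A,C}, V:{A} ∩→ {A}; cost 0
[col 3] PX: children P:{T}, X:{A} ∪→ {A,T}; cost 1
[col 3] EPVWX: children EVW:{A}, PX:{A,T} ∩→ {A}; cost 0
[col 3] EPQVWX: children EPVWX:{A}, Q:{C} ∪→ {A,C}; cost 1
[col 4] EW: children E:{C}, W:{T} ∪→ {C,T}; cost 1
[col 4] EVW: children EW:{C,T}, V:{A} ∪→ {A,C,T}; cost 1
[col 4] PX: children P:{T}, X:{C} ∪→ {C,T}; cost 1
[col 4] EPVWX: children EVW:{A,C,T}, PX:{C,T} ∩→ {C,T}; cost 0
[col 4] EPQVWX: children EPVWX:{C,T}, Q:{A} ∪→ {A,C,T}; cost 1
[col 5] EW: children E:{A}, W:{A} ∩→ {A}; cost 0
[col 5] EVW: children EW:{A}, V:{C} ∪→ {A,C}; cost 1
[col 5] PX: children P:{C}, X:{A} ∪→ {A,C}; cost 1
[col 5] EPVWX: children EVW:{A,C}, PX:{A,C} ∩→ {A,C}; cost 0
[col 5] EPQVWX: children EPVWX:{A,C}, Q:{C} ∩→ {C}; cost 0
[col 6] EW: children E:{C}, W:{G} ∪→ {C,G}; cost 1
[col 6] EVW: children EW:{C,G}, V:{T} ∪→ {C,G,T}; cost 1
[col 6] PX: children P:{A}, X:{T} ∪→ {A,T}; cost 1
[col 6] EPVWX: children EVW:{C,G,T}, PX:{A,T} ∩→ {T}; cost 0
[col 6] EPQVWX: children EPVWX:{T}, Q:{A} ∪→ {A,T}; cost 1
[col 7] EW: children E:{A}, W:{G} ∪→ {A,G}; cost 1
[col 7] EVW: children EW:{A,G}, V:{A} ∩→ {A}; cost 0
[col 7] PX: children P:{A}, X:{A} ∩→ {A}; cost 0
[col 7] EPVWX: children EVW:{A}, PX:{A} ∩→ {A}; cost 0
[col 7] EPQVWX: children EPVWX:{A}, Q:{A} ∩→ {A}; cost 0
per-site changes: [3, 4, 3, 3, 4, 2, 4, 1]; total = 24

24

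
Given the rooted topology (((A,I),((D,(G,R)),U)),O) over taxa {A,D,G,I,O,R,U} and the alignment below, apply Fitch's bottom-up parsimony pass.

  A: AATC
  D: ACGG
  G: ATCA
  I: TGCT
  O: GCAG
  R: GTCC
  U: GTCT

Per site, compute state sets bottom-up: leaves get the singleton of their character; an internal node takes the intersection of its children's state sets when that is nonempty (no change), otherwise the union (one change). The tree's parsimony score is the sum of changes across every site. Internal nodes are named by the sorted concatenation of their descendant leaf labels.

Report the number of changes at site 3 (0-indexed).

5

[col 0] AI: children A:{A}, I:{T} ∪→ {A,T}; cost 1
[col 0] GR: children G:{A}, R:{G} ∪→ {A,G}; cost 1
[col 0] DGR: children D:{A}, GR:{A,G} ∩→ {A}; cost 0
[col 0] DGRU: children DGR:{A}, U:{G} ∪→ {A,G}; cost 1
[col 0] ADGIRU: children AI:{A,T}, DGRU:{A,G} ∩→ {A}; cost 0
[col 0] ADGIORU: children ADGIRU:{A}, O:{G} ∪→ {A,G}; cost 1
[col 1] AI: children A:{A}, I:{G} ∪→ {A,G}; cost 1
[col 1] GR: children G:{T}, R:{T} ∩→ {T}; cost 0
[col 1] DGR: children D:{C}, GR:{T} ∪→ {C,T}; cost 1
[col 1] DGRU: children DGR:{C,T}, U:{T} ∩→ {T}; cost 0
[col 1] ADGIRU: children AI:{A,G}, DGRU:{T} ∪→ {A,G,T}; cost 1
[col 1] ADGIORU: children ADGIRU:{A,G,T}, O:{C} ∪→ {A,C,G,T}; cost 1
[col 2] AI: children A:{T}, I:{C} ∪→ {C,T}; cost 1
[col 2] GR: children G:{C}, R:{C} ∩→ {C}; cost 0
[col 2] DGR: children D:{G}, GR:{C} ∪→ {C,G}; cost 1
[col 2] DGRU: children DGR:{C,G}, U:{C} ∩→ {C}; cost 0
[col 2] ADGIRU: children AI:{C,T}, DGRU:{C} ∩→ {C}; cost 0
[col 2] ADGIORU: children ADGIRU:{C}, O:{A} ∪→ {A,C}; cost 1
[col 3] AI: children A:{C}, I:{T} ∪→ {C,T}; cost 1
[col 3] GR: children G:{A}, R:{C} ∪→ {A,C}; cost 1
[col 3] DGR: children D:{G}, GR:{A,C} ∪→ {A,C,G}; cost 1
[col 3] DGRU: children DGR:{A,C,G}, U:{T} ∪→ {A,C,G,T}; cost 1
[col 3] ADGIRU: children AI:{C,T}, DGRU:{A,C,G,T} ∩→ {C,T}; cost 0
[col 3] ADGIORU: children ADGIRU:{C,T}, O:{G} ∪→ {C,G,T}; cost 1
per-site changes: [4, 4, 3, 5]; total = 16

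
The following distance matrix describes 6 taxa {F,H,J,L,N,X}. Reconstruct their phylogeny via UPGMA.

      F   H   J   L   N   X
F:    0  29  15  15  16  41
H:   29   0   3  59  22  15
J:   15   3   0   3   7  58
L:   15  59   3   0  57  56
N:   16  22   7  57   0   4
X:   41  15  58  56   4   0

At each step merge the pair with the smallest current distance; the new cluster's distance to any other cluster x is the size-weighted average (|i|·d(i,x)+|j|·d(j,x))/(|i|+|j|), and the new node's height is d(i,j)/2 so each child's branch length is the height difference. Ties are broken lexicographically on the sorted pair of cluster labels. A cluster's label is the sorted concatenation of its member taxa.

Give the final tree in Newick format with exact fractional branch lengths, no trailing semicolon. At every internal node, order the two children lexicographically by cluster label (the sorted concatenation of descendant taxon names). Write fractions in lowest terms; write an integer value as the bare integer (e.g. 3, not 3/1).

iteration 1: select H,J (d=3); attach at lengths (3/2, 3/2); label the merged cluster HJ
  updated: d(F,HJ)=22, d(HJ,L)=31, d(HJ,N)=29/2, d(HJ,X)=73/2
iteration 2: select N,X (d=4); attach at lengths (2, 2); label the merged cluster NX
  updated: d(F,NX)=57/2, d(HJ,NX)=51/2, d(L,NX)=113/2
iteration 3: select F,L (d=15); attach at lengths (15/2, 15/2); label the merged cluster FL
  updated: d(FL,HJ)=53/2, d(FL,NX)=85/2
iteration 4: select HJ,NX (d=51/2); attach at lengths (45/4, 43/4); label the merged cluster HJNX
  updated: d(FL,HJNX)=69/2
iteration 5: select FL,HJNX (d=69/2); attach at lengths (39/4, 9/2); label the merged cluster FHJLNX
final tree: ((F:15/2,L:15/2):39/4,((H:3/2,J:3/2):45/4,(N:2,X:2):43/4):9/2)
total length: 233/4

((F:15/2,L:15/2):39/4,((H:3/2,J:3/2):45/4,(N:2,X:2):43/4):9/2)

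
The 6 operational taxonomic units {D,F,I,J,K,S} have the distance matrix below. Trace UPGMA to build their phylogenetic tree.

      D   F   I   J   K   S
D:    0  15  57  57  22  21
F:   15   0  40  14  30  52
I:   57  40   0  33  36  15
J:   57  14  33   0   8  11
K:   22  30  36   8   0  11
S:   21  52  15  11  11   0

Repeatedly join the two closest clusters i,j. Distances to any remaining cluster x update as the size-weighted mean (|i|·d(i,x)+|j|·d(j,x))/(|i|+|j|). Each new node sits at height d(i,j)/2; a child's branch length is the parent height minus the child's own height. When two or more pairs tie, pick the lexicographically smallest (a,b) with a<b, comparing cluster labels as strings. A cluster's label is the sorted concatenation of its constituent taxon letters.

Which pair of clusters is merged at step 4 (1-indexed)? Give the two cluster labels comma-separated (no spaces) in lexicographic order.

step 1: merge (J,K) at d=8; branch lengths J→4, K→4; new cluster JK
  updated: d(D,JK)=79/2, d(F,JK)=22, d(I,JK)=69/2, d(JK,S)=11
step 2: merge (JK,S) at d=11; branch lengths JK→3/2, S→11/2; new cluster JKS
  updated: d(D,JKS)=100/3, d(F,JKS)=32, d(I,JKS)=28
step 3: merge (D,F) at d=15; branch lengths D→15/2, F→15/2; new cluster DF
  updated: d(DF,I)=97/2, d(DF,JKS)=98/3
step 4: merge (I,JKS) at d=28; branch lengths I→14, JKS→17/2; new cluster IJKS
  updated: d(DF,IJKS)=293/8
step 5: merge (DF,IJKS) at d=293/8; branch lengths DF→173/16, IJKS→69/16; new cluster DFIJKS
final tree: ((D:15/2,F:15/2):173/16,(I:14,((J:4,K:4):3/2,S:11/2):17/2):69/16)
total length: 541/8

I,JKS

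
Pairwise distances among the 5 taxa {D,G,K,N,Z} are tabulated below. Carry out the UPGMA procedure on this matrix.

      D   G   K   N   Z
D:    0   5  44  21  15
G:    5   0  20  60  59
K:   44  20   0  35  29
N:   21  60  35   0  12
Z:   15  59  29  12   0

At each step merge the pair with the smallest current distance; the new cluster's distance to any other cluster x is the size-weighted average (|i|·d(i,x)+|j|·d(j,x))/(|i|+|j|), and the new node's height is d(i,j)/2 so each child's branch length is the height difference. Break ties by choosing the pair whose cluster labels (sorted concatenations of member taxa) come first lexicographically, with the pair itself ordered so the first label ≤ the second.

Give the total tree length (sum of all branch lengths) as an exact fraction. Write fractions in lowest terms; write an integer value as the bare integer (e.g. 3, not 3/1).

iteration 1: select D,G (d=5); attach at lengths (5/2, 5/2); label the merged cluster DG
  updated: d(DG,K)=32, d(DG,N)=81/2, d(DG,Z)=37
iteration 2: select N,Z (d=12); attach at lengths (6, 6); label the merged cluster NZ
  updated: d(DG,NZ)=155/4, d(K,NZ)=32
iteration 3: select DG,K (d=32); attach at lengths (27/2, 16); label the merged cluster DGK
  updated: d(DGK,NZ)=73/2
iteration 4: select DGK,NZ (d=73/2); attach at lengths (9/4, 49/4); label the merged cluster DGKNZ
final tree: (((D:5/2,G:5/2):27/2,K:16):9/4,(N:6,Z:6):49/4)
total length: 61

61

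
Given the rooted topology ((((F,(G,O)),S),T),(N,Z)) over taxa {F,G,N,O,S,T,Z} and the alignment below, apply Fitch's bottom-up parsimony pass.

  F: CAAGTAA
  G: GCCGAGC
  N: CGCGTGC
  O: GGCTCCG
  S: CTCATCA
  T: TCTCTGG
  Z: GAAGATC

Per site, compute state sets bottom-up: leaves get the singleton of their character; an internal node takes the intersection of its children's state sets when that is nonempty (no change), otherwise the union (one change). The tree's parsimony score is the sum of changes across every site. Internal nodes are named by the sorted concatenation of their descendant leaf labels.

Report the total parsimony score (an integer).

25

site 0, node GO: G={G} ∩ O={G} → {G} (+0)
site 0, node FGO: F={C} ∪ GO={G} → {C,G} (+1)
site 0, node FGOS: FGO={C,G} ∩ S={C} → {C} (+0)
site 0, node FGOST: FGOS={C} ∪ T={T} → {C,T} (+1)
site 0, node NZ: N={C} ∪ Z={G} → {C,G} (+1)
site 0, node FGNOSTZ: FGOST={C,T} ∩ NZ={C,G} → {C} (+0)
site 1, node GO: G={C} ∪ O={G} → {C,G} (+1)
site 1, node FGO: F={A} ∪ GO={C,G} → {A,C,G} (+1)
site 1, node FGOS: FGO={A,C,G} ∪ S={T} → {A,C,G,T} (+1)
site 1, node FGOST: FGOS={A,C,G,T} ∩ T={C} → {C} (+0)
site 1, node NZ: N={G} ∪ Z={A} → {A,G} (+1)
site 1, node FGNOSTZ: FGOST={C} ∪ NZ={A,G} → {A,C,G} (+1)
site 2, node GO: G={C} ∩ O={C} → {C} (+0)
site 2, node FGO: F={A} ∪ GO={C} → {A,C} (+1)
site 2, node FGOS: FGO={A,C} ∩ S={C} → {C} (+0)
site 2, node FGOST: FGOS={C} ∪ T={T} → {C,T} (+1)
site 2, node NZ: N={C} ∪ Z={A} → {A,C} (+1)
site 2, node FGNOSTZ: FGOST={C,T} ∩ NZ={A,C} → {C} (+0)
site 3, node GO: G={G} ∪ O={T} → {G,T} (+1)
site 3, node FGO: F={G} ∩ GO={G,T} → {G} (+0)
site 3, node FGOS: FGO={G} ∪ S={A} → {A,G} (+1)
site 3, node FGOST: FGOS={A,G} ∪ T={C} → {A,C,G} (+1)
site 3, node NZ: N={G} ∩ Z={G} → {G} (+0)
site 3, node FGNOSTZ: FGOST={A,C,G} ∩ NZ={G} → {G} (+0)
site 4, node GO: G={A} ∪ O={C} → {A,C} (+1)
site 4, node FGO: F={T} ∪ GO={A,C} → {A,C,T} (+1)
site 4, node FGOS: FGO={A,C,T} ∩ S={T} → {T} (+0)
site 4, node FGOST: FGOS={T} ∩ T={T} → {T} (+0)
site 4, node NZ: N={T} ∪ Z={A} → {A,T} (+1)
site 4, node FGNOSTZ: FGOST={T} ∩ NZ={A,T} → {T} (+0)
site 5, node GO: G={G} ∪ O={C} → {C,G} (+1)
site 5, node FGO: F={A} ∪ GO={C,G} → {A,C,G} (+1)
site 5, node FGOS: FGO={A,C,G} ∩ S={C} → {C} (+0)
site 5, node FGOST: FGOS={C} ∪ T={G} → {C,G} (+1)
site 5, node NZ: N={G} ∪ Z={T} → {G,T} (+1)
site 5, node FGNOSTZ: FGOST={C,G} ∩ NZ={G,T} → {G} (+0)
site 6, node GO: G={C} ∪ O={G} → {C,G} (+1)
site 6, node FGO: F={A} ∪ GO={C,G} → {A,C,G} (+1)
site 6, node FGOS: FGO={A,C,G} ∩ S={A} → {A} (+0)
site 6, node FGOST: FGOS={A} ∪ T={G} → {A,G} (+1)
site 6, node NZ: N={C} ∩ Z={C} → {C} (+0)
site 6, node FGNOSTZ: FGOST={A,G} ∪ NZ={C} → {A,C,G} (+1)
per-site changes: [3, 5, 3, 3, 3, 4, 4]; total = 25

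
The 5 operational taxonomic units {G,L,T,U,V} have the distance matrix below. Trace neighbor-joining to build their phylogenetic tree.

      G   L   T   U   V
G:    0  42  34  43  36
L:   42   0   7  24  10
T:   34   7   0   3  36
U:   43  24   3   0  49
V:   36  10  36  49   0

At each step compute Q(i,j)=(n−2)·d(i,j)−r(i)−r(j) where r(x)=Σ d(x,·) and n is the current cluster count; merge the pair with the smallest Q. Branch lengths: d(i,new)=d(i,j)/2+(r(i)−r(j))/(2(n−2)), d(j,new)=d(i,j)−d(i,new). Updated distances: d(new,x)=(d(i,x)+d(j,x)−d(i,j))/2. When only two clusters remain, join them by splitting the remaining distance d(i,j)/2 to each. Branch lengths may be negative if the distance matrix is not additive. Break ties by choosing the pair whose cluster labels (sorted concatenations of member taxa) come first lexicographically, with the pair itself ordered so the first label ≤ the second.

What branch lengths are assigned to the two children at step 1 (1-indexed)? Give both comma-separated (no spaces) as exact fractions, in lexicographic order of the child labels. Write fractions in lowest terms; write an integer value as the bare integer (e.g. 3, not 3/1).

step 1: merge (T,U) at d=3, Q=-190; branch lengths T→-5, U→8; new cluster TU
  updated: d(G,TU)=37, d(L,TU)=14, d(TU,V)=41
step 2: merge (G,TU) at d=37, Q=-133; branch lengths G→97/4, TU→51/4; new cluster GTU
  updated: d(GTU,L)=19/2, d(GTU,V)=20
step 3: merge (GTU,L) at d=19/2, Q=-79/2; branch lengths GTU→39/4, L→-1/4; new cluster GLTU
  updated: d(GLTU,V)=41/4
step 4: merge (GLTU,V) at d=41/4; branch lengths GLTU→41/8, V→41/8; new cluster GLTUV
final tree: (((G:97/4,(T:-5,U:8):51/4):39/4,L:-1/4):41/8,V:41/8)
total length: 239/4

-5,8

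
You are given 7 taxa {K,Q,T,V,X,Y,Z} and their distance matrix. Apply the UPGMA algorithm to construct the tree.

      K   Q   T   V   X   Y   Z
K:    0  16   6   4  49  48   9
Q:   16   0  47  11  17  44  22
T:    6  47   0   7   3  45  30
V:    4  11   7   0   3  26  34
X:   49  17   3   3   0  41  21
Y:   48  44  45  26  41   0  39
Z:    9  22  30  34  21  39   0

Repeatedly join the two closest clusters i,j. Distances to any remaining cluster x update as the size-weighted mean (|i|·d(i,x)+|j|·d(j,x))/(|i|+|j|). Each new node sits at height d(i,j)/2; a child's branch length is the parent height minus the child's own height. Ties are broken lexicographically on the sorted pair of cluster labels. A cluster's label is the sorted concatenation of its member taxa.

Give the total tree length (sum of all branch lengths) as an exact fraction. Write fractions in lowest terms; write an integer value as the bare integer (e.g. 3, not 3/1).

1. join T+X (d=3) ⇒ TX; edges |T|=3/2, |X|=3/2
  updated: d(K,TX)=55/2, d(Q,TX)=32, d(TX,V)=5, d(TX,Y)=43, d(TX,Z)=51/2
2. join K+V (d=4) ⇒ KV; edges |K|=2, |V|=2
  updated: d(KV,Q)=27/2, d(KV,TX)=65/4, d(KV,Y)=37, d(KV,Z)=43/2
3. join KV+Q (d=27/2) ⇒ KQV; edges |KV|=19/4, |Q|=27/4
  updated: d(KQV,TX)=43/2, d(KQV,Y)=118/3, d(KQV,Z)=65/3
4. join KQV+TX (d=43/2) ⇒ KQTVX; edges |KQV|=4, |TX|=37/4
  updated: d(KQTVX,Y)=204/5, d(KQTVX,Z)=116/5
5. join KQTVX+Z (d=116/5) ⇒ KQTVXZ; edges |KQTVX|=17/20, |Z|=58/5
  updated: d(KQTVXZ,Y)=81/2
6. join KQTVXZ+Y (d=81/2) ⇒ KQTVXYZ; edges |KQTVXZ|=173/20, |Y|=81/4
final tree: (((((K:2,V:2):19/4,Q:27/4):4,(T:3/2,X:3/2):37/4):17/20,Z:58/5):173/20,Y:81/4)
total length: 731/10

731/10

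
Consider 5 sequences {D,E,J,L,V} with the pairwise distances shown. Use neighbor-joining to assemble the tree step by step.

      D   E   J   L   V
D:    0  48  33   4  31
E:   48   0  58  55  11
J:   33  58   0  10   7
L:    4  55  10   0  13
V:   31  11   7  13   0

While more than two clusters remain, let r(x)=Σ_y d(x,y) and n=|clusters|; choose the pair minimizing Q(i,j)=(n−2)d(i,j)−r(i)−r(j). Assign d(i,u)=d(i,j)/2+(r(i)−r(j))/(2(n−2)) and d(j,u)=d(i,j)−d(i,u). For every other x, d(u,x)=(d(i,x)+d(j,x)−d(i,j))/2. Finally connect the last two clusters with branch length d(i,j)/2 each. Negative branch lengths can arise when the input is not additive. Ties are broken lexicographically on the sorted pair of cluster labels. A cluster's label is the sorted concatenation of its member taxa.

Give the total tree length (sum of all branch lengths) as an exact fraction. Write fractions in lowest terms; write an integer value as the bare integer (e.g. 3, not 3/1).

423/8

step 1: merge (E,V) at d=11, Q=-201; branch lengths E→143/6, V→-77/6; new cluster EV
  updated: d(D,EV)=34, d(EV,J)=27, d(EV,L)=57/2
step 2: merge (D,L) at d=4, Q=-211/2; branch lengths D→73/8, L→-41/8; new cluster DL
  updated: d(DL,EV)=117/4, d(DL,J)=39/2
step 3: merge (DL,EV) at d=117/4, Q=-303/4; branch lengths DL→87/8, EV→147/8; new cluster DELV
  updated: d(DELV,J)=69/8
step 4: merge (DELV,J) at d=69/8; branch lengths DELV→69/16, J→69/16; new cluster DEJLV
final tree: (((D:73/8,L:-41/8):87/8,(E:143/6,V:-77/6):147/8):69/16,J:69/16)
total length: 423/8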